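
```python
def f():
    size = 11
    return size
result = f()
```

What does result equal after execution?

Step 1: f() defines size = 11 in its local scope.
Step 2: return size finds the local variable size = 11.
Step 3: result = 11

The answer is 11.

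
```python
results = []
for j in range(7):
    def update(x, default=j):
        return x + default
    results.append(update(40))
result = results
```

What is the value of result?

Step 1: Default argument default=j is evaluated at function definition time.
Step 2: Each iteration creates update with default = current j value.
Step 3: update(40) returns 40 + default. results = [40, 41, 42, 43, 44, 45, 46]

The answer is [40, 41, 42, 43, 44, 45, 46].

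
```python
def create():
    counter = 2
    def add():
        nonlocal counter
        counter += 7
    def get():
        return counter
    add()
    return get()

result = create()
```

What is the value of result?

Step 1: counter = 2. add() modifies it via nonlocal, get() reads it.
Step 2: add() makes counter = 2 + 7 = 9.
Step 3: get() returns 9. result = 9

The answer is 9.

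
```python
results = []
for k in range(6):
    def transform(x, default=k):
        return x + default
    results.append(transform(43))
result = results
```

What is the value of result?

Step 1: Default argument default=k is evaluated at function definition time.
Step 2: Each iteration creates transform with default = current k value.
Step 3: transform(43) returns 43 + default. results = [43, 44, 45, 46, 47, 48]

The answer is [43, 44, 45, 46, 47, 48].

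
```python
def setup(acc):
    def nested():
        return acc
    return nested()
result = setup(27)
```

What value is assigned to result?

Step 1: setup(27) binds parameter acc = 27.
Step 2: nested() looks up acc in enclosing scope and finds the parameter acc = 27.
Step 3: result = 27

The answer is 27.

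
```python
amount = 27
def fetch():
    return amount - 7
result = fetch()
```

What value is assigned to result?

Step 1: amount = 27 is defined globally.
Step 2: fetch() looks up amount from global scope = 27, then computes 27 - 7 = 20.
Step 3: result = 20

The answer is 20.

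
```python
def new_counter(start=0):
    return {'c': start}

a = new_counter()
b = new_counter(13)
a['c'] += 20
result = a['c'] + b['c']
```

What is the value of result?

Step 1: new_counter() returns a new dict each call (immutable default 0).
Step 2: a = {'c': 0}, b = {'c': 13}.
Step 3: a['c'] += 20 = 20. result = 20 + 13 = 33

The answer is 33.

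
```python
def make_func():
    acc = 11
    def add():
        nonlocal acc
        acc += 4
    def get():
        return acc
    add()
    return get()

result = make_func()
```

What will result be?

Step 1: acc = 11. add() modifies it via nonlocal, get() reads it.
Step 2: add() makes acc = 11 + 4 = 15.
Step 3: get() returns 15. result = 15

The answer is 15.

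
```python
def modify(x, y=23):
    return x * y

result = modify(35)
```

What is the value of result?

Step 1: modify(35) uses default y = 23.
Step 2: Returns 35 * 23 = 805.
Step 3: result = 805

The answer is 805.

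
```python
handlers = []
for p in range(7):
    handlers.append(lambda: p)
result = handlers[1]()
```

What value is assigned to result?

Step 1: The loop creates 7 lambdas, all referencing the same variable p.
Step 2: After the loop, p = 6 (final value).
Step 3: handlers[1]() looks up p at call time and finds 6. This is the late binding gotcha. result = 6

The answer is 6.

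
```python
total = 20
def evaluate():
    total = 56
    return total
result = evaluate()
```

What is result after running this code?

Step 1: Global total = 20.
Step 2: evaluate() creates local total = 56, shadowing the global.
Step 3: Returns local total = 56. result = 56

The answer is 56.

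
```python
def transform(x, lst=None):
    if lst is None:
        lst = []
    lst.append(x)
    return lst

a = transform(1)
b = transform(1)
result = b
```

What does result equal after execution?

Step 1: None default with guard creates a NEW list each call.
Step 2: a = [1] (fresh list). b = [1] (another fresh list).
Step 3: result = [1] (this is the fix for mutable default)

The answer is [1].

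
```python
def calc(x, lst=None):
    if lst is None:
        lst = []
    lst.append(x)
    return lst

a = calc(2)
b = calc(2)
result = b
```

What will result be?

Step 1: None default with guard creates a NEW list each call.
Step 2: a = [2] (fresh list). b = [2] (another fresh list).
Step 3: result = [2] (this is the fix for mutable default)

The answer is [2].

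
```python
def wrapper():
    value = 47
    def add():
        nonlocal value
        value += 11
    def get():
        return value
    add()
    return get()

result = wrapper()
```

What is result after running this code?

Step 1: value = 47. add() modifies it via nonlocal, get() reads it.
Step 2: add() makes value = 47 + 11 = 58.
Step 3: get() returns 58. result = 58

The answer is 58.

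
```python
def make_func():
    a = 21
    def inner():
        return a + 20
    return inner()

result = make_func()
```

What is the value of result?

Step 1: make_func() defines a = 21.
Step 2: inner() reads a = 21 from enclosing scope, returns 21 + 20 = 41.
Step 3: result = 41

The answer is 41.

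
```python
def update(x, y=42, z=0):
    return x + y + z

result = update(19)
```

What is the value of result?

Step 1: update(19) uses defaults y = 42, z = 0.
Step 2: Returns 19 + 42 + 0 = 61.
Step 3: result = 61

The answer is 61.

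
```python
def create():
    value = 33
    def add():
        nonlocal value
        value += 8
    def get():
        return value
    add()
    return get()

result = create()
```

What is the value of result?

Step 1: value = 33. add() modifies it via nonlocal, get() reads it.
Step 2: add() makes value = 33 + 8 = 41.
Step 3: get() returns 41. result = 41

The answer is 41.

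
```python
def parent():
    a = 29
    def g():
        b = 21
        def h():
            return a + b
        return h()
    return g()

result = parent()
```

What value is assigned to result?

Step 1: parent() defines a = 29. g() defines b = 21.
Step 2: h() accesses both from enclosing scopes: a = 29, b = 21.
Step 3: result = 29 + 21 = 50

The answer is 50.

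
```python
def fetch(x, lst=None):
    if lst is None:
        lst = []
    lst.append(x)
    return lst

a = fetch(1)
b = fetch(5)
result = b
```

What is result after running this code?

Step 1: None default with guard creates a NEW list each call.
Step 2: a = [1] (fresh list). b = [5] (another fresh list).
Step 3: result = [5] (this is the fix for mutable default)

The answer is [5].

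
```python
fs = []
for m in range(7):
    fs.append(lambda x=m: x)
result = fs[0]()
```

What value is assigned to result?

Step 1: Default argument x=m captures m's value at each iteration.
Step 2: fs[0] captured x = 0 when m was 0.
Step 3: result = 0

The answer is 0.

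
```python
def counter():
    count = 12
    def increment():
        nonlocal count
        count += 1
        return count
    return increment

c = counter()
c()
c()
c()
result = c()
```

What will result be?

Step 1: counter() creates closure with count = 12.
Step 2: Each c() call increments count via nonlocal. After 4 calls: 12 + 4 = 16.
Step 3: result = 16

The answer is 16.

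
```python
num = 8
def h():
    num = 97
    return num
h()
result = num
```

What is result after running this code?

Step 1: num = 8 globally.
Step 2: h() creates a LOCAL num = 97 (no global keyword!).
Step 3: The global num is unchanged. result = 8

The answer is 8.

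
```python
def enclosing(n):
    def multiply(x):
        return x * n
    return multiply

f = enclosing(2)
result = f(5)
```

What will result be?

Step 1: enclosing(2) returns multiply closure with n = 2.
Step 2: f(5) computes 5 * 2 = 10.
Step 3: result = 10

The answer is 10.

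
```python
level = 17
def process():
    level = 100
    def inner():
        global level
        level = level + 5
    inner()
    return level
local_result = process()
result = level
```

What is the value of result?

Step 1: Global level = 17. process() creates local level = 100.
Step 2: inner() declares global level and adds 5: global level = 17 + 5 = 22.
Step 3: process() returns its local level = 100 (unaffected by inner).
Step 4: result = global level = 22

The answer is 22.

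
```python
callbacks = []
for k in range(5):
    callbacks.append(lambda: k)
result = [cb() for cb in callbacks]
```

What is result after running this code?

Step 1: All 5 lambdas share the same variable k.
Step 2: After the loop, k = 4.
Step 3: Each call returns 4. result = [4, 4, 4, 4, 4]

The answer is [4, 4, 4, 4, 4].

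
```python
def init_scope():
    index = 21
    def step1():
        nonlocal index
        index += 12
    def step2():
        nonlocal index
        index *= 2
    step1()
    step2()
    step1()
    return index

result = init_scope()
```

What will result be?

Step 1: index = 21.
Step 2: step1(): index = 21 + 12 = 33.
Step 3: step2(): index = 33 * 2 = 66.
Step 4: step1(): index = 66 + 12 = 78. result = 78

The answer is 78.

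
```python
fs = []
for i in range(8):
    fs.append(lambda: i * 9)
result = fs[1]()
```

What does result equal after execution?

Step 1: All lambdas reference the same variable i (late binding).
Step 2: After the loop, i = 7. Every lambda returns i * 9.
Step 3: fs[1]() = 7 * 9 = 63

The answer is 63.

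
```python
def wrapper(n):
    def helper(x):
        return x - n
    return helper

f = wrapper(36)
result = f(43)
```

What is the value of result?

Step 1: wrapper(36) creates a closure capturing n = 36.
Step 2: f(43) computes 43 - 36 = 7.
Step 3: result = 7

The answer is 7.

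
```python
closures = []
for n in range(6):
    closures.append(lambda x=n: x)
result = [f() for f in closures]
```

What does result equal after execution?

Step 1: Default arg x=n captures n at each iteration.
Step 2: Each lambda has its own default: 0, 1, ..., 5.
Step 3: result = [0, 1, 2, 3, 4, 5]

The answer is [0, 1, 2, 3, 4, 5].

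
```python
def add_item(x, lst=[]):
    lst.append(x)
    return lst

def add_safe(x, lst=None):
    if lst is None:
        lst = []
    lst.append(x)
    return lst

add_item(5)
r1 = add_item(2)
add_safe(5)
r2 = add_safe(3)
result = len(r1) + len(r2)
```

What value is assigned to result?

Step 1: add_item shares mutable default: after 2 calls, lst = [5, 2], len = 2.
Step 2: add_safe creates fresh list each time: r2 = [3], len = 1.
Step 3: result = 2 + 1 = 3

The answer is 3.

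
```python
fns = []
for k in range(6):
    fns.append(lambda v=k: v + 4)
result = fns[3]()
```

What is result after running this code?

Step 1: Default argument v=k captures k's value at definition time.
Step 2: fns[3] was defined when k = 3, so v defaults to 3.
Step 3: result = 3 + 4 = 7 (default arg fixes the late binding issue)

The answer is 7.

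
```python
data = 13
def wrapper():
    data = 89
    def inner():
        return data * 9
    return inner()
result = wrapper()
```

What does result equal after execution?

Step 1: wrapper() shadows global data with data = 89.
Step 2: inner() finds data = 89 in enclosing scope, computes 89 * 9 = 801.
Step 3: result = 801

The answer is 801.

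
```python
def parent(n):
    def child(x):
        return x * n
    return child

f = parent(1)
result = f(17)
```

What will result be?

Step 1: parent(1) creates a closure capturing n = 1.
Step 2: f(17) computes 17 * 1 = 17.
Step 3: result = 17

The answer is 17.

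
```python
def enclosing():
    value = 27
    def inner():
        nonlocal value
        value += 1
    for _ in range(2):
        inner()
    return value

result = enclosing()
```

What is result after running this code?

Step 1: value = 27.
Step 2: inner() is called 2 times in a loop, each adding 1 via nonlocal.
Step 3: value = 27 + 1 * 2 = 29

The answer is 29.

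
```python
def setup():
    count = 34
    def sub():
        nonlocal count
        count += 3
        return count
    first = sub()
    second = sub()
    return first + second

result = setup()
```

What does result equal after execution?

Step 1: count starts at 34.
Step 2: First call: count = 34 + 3 = 37, returns 37.
Step 3: Second call: count = 37 + 3 = 40, returns 40.
Step 4: result = 37 + 40 = 77

The answer is 77.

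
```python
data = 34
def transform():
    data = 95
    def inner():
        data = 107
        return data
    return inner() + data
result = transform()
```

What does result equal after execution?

Step 1: transform() has local data = 95. inner() has local data = 107.
Step 2: inner() returns its local data = 107.
Step 3: transform() returns 107 + its own data (95) = 202

The answer is 202.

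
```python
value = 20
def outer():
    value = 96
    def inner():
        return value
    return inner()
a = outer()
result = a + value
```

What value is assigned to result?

Step 1: outer() has local value = 96. inner() reads from enclosing.
Step 2: outer() returns 96. Global value = 20 unchanged.
Step 3: result = 96 + 20 = 116

The answer is 116.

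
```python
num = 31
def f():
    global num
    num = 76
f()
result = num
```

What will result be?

Step 1: num = 31 globally.
Step 2: f() declares global num and sets it to 76.
Step 3: After f(), global num = 76. result = 76

The answer is 76.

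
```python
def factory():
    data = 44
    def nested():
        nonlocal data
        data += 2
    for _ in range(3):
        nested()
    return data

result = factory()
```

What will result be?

Step 1: data = 44.
Step 2: nested() is called 3 times in a loop, each adding 2 via nonlocal.
Step 3: data = 44 + 2 * 3 = 50

The answer is 50.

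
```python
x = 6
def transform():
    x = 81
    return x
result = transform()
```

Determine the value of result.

Step 1: Global x = 6.
Step 2: transform() creates local x = 81, shadowing the global.
Step 3: Returns local x = 81. result = 81

The answer is 81.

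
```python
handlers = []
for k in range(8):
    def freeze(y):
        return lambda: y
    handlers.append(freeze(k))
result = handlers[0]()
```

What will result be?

Step 1: freeze(k) creates a new scope capturing y = k at call time.
Step 2: handlers[0] = freeze(0), so its lambda captures y = 0.
Step 3: result = 0 (closure factory fixes late binding)

The answer is 0.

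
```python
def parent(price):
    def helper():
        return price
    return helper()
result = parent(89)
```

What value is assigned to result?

Step 1: parent(89) binds parameter price = 89.
Step 2: helper() looks up price in enclosing scope and finds the parameter price = 89.
Step 3: result = 89

The answer is 89.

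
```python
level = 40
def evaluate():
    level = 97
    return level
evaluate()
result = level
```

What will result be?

Step 1: level = 40 globally.
Step 2: evaluate() creates a LOCAL level = 97 (no global keyword!).
Step 3: The global level is unchanged. result = 40

The answer is 40.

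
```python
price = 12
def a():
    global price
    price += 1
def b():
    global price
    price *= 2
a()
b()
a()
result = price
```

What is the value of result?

Step 1: price = 12.
Step 2: a(): price = 12 + 1 = 13.
Step 3: b(): price = 13 * 2 = 26.
Step 4: a(): price = 26 + 1 = 27

The answer is 27.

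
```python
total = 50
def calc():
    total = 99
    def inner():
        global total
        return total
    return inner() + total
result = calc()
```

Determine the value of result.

Step 1: Global total = 50. calc() shadows with local total = 99.
Step 2: inner() uses global keyword, so inner() returns global total = 50.
Step 3: calc() returns 50 + 99 = 149

The answer is 149.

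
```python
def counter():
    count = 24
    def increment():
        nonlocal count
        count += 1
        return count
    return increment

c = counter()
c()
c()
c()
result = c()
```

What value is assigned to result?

Step 1: counter() creates closure with count = 24.
Step 2: Each c() call increments count via nonlocal. After 4 calls: 24 + 4 = 28.
Step 3: result = 28

The answer is 28.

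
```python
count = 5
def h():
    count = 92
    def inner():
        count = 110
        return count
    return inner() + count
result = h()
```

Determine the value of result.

Step 1: h() has local count = 92. inner() has local count = 110.
Step 2: inner() returns its local count = 110.
Step 3: h() returns 110 + its own count (92) = 202

The answer is 202.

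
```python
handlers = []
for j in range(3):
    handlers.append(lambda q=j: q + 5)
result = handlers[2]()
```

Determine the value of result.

Step 1: Default argument q=j captures j's value at definition time.
Step 2: handlers[2] was defined when j = 2, so q defaults to 2.
Step 3: result = 2 + 5 = 7 (default arg fixes the late binding issue)

The answer is 7.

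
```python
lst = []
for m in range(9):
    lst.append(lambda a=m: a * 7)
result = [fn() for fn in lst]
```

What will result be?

Step 1: Default arg a=m captures m at each iteration.
Step 2: lst[k] has a defaulting to k, returns k * 7.
Step 3: result = [0, 7, 14, 21, 28, 35, 42, 49, 56]

The answer is [0, 7, 14, 21, 28, 35, 42, 49, 56].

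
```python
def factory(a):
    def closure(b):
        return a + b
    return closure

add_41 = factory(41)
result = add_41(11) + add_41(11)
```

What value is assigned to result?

Step 1: add_41 captures a = 41.
Step 2: add_41(11) = 41 + 11 = 52, called twice.
Step 3: result = 52 + 52 = 104

The answer is 104.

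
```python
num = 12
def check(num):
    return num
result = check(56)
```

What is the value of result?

Step 1: Global num = 12.
Step 2: check(56) takes parameter num = 56, which shadows the global.
Step 3: result = 56

The answer is 56.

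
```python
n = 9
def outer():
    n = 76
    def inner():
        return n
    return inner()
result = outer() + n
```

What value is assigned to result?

Step 1: Global n = 9. outer() shadows with n = 76.
Step 2: inner() returns enclosing n = 76. outer() = 76.
Step 3: result = 76 + global n (9) = 85

The answer is 85.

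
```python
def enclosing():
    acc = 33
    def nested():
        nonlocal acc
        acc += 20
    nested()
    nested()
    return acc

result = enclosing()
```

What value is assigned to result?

Step 1: acc starts at 33.
Step 2: nested() is called 2 times, each adding 20.
Step 3: acc = 33 + 20 * 2 = 73

The answer is 73.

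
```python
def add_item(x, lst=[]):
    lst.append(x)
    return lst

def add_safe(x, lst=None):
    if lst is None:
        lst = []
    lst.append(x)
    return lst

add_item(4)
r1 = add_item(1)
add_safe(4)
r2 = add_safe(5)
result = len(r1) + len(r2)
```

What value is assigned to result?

Step 1: add_item shares mutable default: after 2 calls, lst = [4, 1], len = 2.
Step 2: add_safe creates fresh list each time: r2 = [5], len = 1.
Step 3: result = 2 + 1 = 3

The answer is 3.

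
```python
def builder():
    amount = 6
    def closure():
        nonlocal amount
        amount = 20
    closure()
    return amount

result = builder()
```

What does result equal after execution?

Step 1: builder() sets amount = 6.
Step 2: closure() uses nonlocal to reassign amount = 20.
Step 3: result = 20

The answer is 20.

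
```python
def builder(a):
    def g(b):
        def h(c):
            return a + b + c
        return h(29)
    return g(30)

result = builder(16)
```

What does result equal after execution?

Step 1: a = 16, b = 30, c = 29 across three nested scopes.
Step 2: h() accesses all three via LEGB rule.
Step 3: result = 16 + 30 + 29 = 75

The answer is 75.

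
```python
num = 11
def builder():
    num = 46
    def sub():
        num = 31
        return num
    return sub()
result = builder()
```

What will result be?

Step 1: Three scopes define num: global (11), builder (46), sub (31).
Step 2: sub() has its own local num = 31, which shadows both enclosing and global.
Step 3: result = 31 (local wins in LEGB)

The answer is 31.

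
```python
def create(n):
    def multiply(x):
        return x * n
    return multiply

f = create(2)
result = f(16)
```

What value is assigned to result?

Step 1: create(2) returns multiply closure with n = 2.
Step 2: f(16) computes 16 * 2 = 32.
Step 3: result = 32

The answer is 32.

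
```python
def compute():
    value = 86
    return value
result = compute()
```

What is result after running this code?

Step 1: compute() defines value = 86 in its local scope.
Step 2: return value finds the local variable value = 86.
Step 3: result = 86

The answer is 86.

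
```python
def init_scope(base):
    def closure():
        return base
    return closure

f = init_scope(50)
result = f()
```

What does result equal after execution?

Step 1: init_scope(50) creates closure capturing base = 50.
Step 2: f() returns the captured base = 50.
Step 3: result = 50

The answer is 50.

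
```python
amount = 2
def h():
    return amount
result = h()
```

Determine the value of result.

Step 1: amount = 2 is defined in the global scope.
Step 2: h() looks up amount. No local amount exists, so Python checks the global scope via LEGB rule and finds amount = 2.
Step 3: result = 2

The answer is 2.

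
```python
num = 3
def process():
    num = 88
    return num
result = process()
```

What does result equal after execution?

Step 1: Global num = 3.
Step 2: process() creates local num = 88, shadowing the global.
Step 3: Returns local num = 88. result = 88

The answer is 88.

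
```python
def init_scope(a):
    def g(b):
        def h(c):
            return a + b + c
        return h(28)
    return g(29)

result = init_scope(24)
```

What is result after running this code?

Step 1: a = 24, b = 29, c = 28 across three nested scopes.
Step 2: h() accesses all three via LEGB rule.
Step 3: result = 24 + 29 + 28 = 81

The answer is 81.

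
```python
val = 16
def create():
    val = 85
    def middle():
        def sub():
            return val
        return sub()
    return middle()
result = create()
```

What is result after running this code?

Step 1: create() defines val = 85. middle() and sub() have no local val.
Step 2: sub() checks local (none), enclosing middle() (none), enclosing create() and finds val = 85.
Step 3: result = 85

The answer is 85.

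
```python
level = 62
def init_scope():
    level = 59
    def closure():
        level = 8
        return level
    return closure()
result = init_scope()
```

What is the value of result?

Step 1: Three scopes define level: global (62), init_scope (59), closure (8).
Step 2: closure() has its own local level = 8, which shadows both enclosing and global.
Step 3: result = 8 (local wins in LEGB)

The answer is 8.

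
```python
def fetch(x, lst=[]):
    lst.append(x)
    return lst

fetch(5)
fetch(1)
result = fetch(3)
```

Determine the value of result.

Step 1: Mutable default argument gotcha! The list [] is created once.
Step 2: Each call appends to the SAME list: [5], [5, 1], [5, 1, 3].
Step 3: result = [5, 1, 3]

The answer is [5, 1, 3].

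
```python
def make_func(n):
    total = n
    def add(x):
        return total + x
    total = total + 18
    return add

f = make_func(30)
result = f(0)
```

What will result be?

Step 1: make_func(30) sets total = 30, then total = 30 + 18 = 48.
Step 2: Closures capture by reference, so add sees total = 48.
Step 3: f(0) returns 48 + 0 = 48

The answer is 48.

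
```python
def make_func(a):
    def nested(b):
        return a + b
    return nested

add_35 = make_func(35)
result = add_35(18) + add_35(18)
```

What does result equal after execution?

Step 1: add_35 captures a = 35.
Step 2: add_35(18) = 35 + 18 = 53, called twice.
Step 3: result = 53 + 53 = 106

The answer is 106.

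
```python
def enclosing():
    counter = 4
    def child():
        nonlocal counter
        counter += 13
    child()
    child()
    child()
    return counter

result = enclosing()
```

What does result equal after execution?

Step 1: counter starts at 4.
Step 2: child() is called 3 times, each adding 13.
Step 3: counter = 4 + 13 * 3 = 43

The answer is 43.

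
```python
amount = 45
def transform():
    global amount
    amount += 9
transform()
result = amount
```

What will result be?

Step 1: amount = 45 globally.
Step 2: transform() modifies global amount: amount += 9 = 54.
Step 3: result = 54

The answer is 54.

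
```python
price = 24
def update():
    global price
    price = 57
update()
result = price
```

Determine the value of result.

Step 1: price = 24 globally.
Step 2: update() declares global price and sets it to 57.
Step 3: After update(), global price = 57. result = 57

The answer is 57.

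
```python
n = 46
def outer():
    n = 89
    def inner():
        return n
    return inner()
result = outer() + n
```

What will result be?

Step 1: Global n = 46. outer() shadows with n = 89.
Step 2: inner() returns enclosing n = 89. outer() = 89.
Step 3: result = 89 + global n (46) = 135

The answer is 135.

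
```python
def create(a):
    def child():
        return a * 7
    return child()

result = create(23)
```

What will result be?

Step 1: create(23) binds parameter a = 23.
Step 2: child() accesses a = 23 from enclosing scope.
Step 3: result = 23 * 7 = 161

The answer is 161.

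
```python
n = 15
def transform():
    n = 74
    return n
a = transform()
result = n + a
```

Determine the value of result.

Step 1: Global n = 15. transform() returns local n = 74.
Step 2: a = 74. Global n still = 15.
Step 3: result = 15 + 74 = 89

The answer is 89.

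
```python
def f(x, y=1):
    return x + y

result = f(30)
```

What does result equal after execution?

Step 1: f(30) uses default y = 1.
Step 2: Returns 30 + 1 = 31.
Step 3: result = 31

The answer is 31.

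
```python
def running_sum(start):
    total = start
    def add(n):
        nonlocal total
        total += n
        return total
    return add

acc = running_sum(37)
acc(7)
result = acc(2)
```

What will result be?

Step 1: running_sum(37) creates closure with total = 37.
Step 2: First acc(7): total = 37 + 7 = 44.
Step 3: Second acc(2): total = 44 + 2 = 46. result = 46

The answer is 46.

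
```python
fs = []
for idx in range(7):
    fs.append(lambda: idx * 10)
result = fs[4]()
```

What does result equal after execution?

Step 1: All lambdas reference the same variable idx (late binding).
Step 2: After the loop, idx = 6. Every lambda returns idx * 10.
Step 3: fs[4]() = 6 * 10 = 60

The answer is 60.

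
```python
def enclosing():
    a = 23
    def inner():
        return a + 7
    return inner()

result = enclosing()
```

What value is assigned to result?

Step 1: enclosing() defines a = 23.
Step 2: inner() reads a = 23 from enclosing scope, returns 23 + 7 = 30.
Step 3: result = 30

The answer is 30.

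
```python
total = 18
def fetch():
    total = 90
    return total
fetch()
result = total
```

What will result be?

Step 1: Global total = 18.
Step 2: fetch() creates local total = 90 (shadow, not modification).
Step 3: After fetch() returns, global total is unchanged. result = 18

The answer is 18.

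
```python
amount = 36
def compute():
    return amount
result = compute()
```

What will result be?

Step 1: amount = 36 is defined in the global scope.
Step 2: compute() looks up amount. No local amount exists, so Python checks the global scope via LEGB rule and finds amount = 36.
Step 3: result = 36

The answer is 36.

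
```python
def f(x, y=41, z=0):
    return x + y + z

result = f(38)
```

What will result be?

Step 1: f(38) uses defaults y = 41, z = 0.
Step 2: Returns 38 + 41 + 0 = 79.
Step 3: result = 79

The answer is 79.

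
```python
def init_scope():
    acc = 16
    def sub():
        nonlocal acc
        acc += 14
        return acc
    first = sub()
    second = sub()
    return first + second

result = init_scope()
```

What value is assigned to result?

Step 1: acc starts at 16.
Step 2: First call: acc = 16 + 14 = 30, returns 30.
Step 3: Second call: acc = 30 + 14 = 44, returns 44.
Step 4: result = 30 + 44 = 74

The answer is 74.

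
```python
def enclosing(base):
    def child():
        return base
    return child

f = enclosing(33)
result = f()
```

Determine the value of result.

Step 1: enclosing(33) creates closure capturing base = 33.
Step 2: f() returns the captured base = 33.
Step 3: result = 33

The answer is 33.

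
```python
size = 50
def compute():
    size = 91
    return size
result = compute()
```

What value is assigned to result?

Step 1: Global size = 50.
Step 2: compute() creates local size = 91, shadowing the global.
Step 3: Returns local size = 91. result = 91

The answer is 91.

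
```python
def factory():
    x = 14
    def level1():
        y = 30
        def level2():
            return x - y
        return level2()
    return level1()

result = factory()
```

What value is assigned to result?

Step 1: x = 14 in factory. y = 30 in level1.
Step 2: level2() reads x = 14 and y = 30 from enclosing scopes.
Step 3: result = 14 - 30 = -16

The answer is -16.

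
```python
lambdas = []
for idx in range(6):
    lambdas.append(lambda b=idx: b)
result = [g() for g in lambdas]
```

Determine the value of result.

Step 1: Default arg b=idx captures idx at each iteration.
Step 2: Each lambda has its own default: 0, 1, ..., 5.
Step 3: result = [0, 1, 2, 3, 4, 5]

The answer is [0, 1, 2, 3, 4, 5].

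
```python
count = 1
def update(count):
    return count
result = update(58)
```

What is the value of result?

Step 1: Global count = 1.
Step 2: update(58) takes parameter count = 58, which shadows the global.
Step 3: result = 58

The answer is 58.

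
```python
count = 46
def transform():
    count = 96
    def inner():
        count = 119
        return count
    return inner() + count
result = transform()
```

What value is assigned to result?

Step 1: transform() has local count = 96. inner() has local count = 119.
Step 2: inner() returns its local count = 119.
Step 3: transform() returns 119 + its own count (96) = 215

The answer is 215.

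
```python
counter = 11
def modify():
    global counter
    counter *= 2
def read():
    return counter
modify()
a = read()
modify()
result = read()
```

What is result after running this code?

Step 1: counter = 11.
Step 2: First modify(): counter = 11 * 2 = 22.
Step 3: Second modify(): counter = 22 * 2 = 44.
Step 4: read() returns 44

The answer is 44.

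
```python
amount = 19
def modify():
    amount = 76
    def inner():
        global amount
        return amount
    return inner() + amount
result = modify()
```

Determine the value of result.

Step 1: Global amount = 19. modify() shadows with local amount = 76.
Step 2: inner() uses global keyword, so inner() returns global amount = 19.
Step 3: modify() returns 19 + 76 = 95

The answer is 95.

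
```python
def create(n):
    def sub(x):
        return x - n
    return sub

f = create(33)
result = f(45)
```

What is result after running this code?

Step 1: create(33) creates a closure capturing n = 33.
Step 2: f(45) computes 45 - 33 = 12.
Step 3: result = 12

The answer is 12.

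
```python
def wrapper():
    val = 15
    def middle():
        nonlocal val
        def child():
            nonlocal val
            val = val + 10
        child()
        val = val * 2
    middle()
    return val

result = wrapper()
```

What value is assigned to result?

Step 1: val = 15.
Step 2: child() adds 10: val = 15 + 10 = 25.
Step 3: middle() doubles: val = 25 * 2 = 50.
Step 4: result = 50

The answer is 50.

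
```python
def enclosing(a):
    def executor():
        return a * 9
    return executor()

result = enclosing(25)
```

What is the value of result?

Step 1: enclosing(25) binds parameter a = 25.
Step 2: executor() accesses a = 25 from enclosing scope.
Step 3: result = 25 * 9 = 225

The answer is 225.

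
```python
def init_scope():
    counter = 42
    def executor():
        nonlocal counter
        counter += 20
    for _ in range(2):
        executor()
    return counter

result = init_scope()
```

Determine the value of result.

Step 1: counter = 42.
Step 2: executor() is called 2 times in a loop, each adding 20 via nonlocal.
Step 3: counter = 42 + 20 * 2 = 82

The answer is 82.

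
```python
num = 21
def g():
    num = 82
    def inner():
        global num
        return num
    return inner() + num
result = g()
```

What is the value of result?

Step 1: Global num = 21. g() shadows with local num = 82.
Step 2: inner() uses global keyword, so inner() returns global num = 21.
Step 3: g() returns 21 + 82 = 103

The answer is 103.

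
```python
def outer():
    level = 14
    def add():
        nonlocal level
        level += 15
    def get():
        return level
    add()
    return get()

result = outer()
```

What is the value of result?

Step 1: level = 14. add() modifies it via nonlocal, get() reads it.
Step 2: add() makes level = 14 + 15 = 29.
Step 3: get() returns 29. result = 29

The answer is 29.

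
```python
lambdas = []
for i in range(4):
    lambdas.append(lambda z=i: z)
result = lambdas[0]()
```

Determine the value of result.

Step 1: Default argument z=i captures i's value at each iteration.
Step 2: lambdas[0] captured z = 0 when i was 0.
Step 3: result = 0

The answer is 0.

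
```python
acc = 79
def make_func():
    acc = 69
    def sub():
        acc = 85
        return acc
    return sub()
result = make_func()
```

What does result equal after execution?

Step 1: Three scopes define acc: global (79), make_func (69), sub (85).
Step 2: sub() has its own local acc = 85, which shadows both enclosing and global.
Step 3: result = 85 (local wins in LEGB)

The answer is 85.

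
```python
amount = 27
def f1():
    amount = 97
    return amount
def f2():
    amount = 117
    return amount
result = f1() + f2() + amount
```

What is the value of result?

Step 1: Each function shadows global amount with its own local.
Step 2: f1() returns 97, f2() returns 117.
Step 3: Global amount = 27 is unchanged. result = 97 + 117 + 27 = 241

The answer is 241.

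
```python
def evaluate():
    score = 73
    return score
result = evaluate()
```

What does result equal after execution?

Step 1: evaluate() defines score = 73 in its local scope.
Step 2: return score finds the local variable score = 73.
Step 3: result = 73

The answer is 73.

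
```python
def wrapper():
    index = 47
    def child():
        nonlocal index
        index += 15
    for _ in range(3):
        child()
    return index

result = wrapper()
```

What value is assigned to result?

Step 1: index = 47.
Step 2: child() is called 3 times in a loop, each adding 15 via nonlocal.
Step 3: index = 47 + 15 * 3 = 92

The answer is 92.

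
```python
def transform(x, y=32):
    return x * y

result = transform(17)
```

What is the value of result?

Step 1: transform(17) uses default y = 32.
Step 2: Returns 17 * 32 = 544.
Step 3: result = 544

The answer is 544.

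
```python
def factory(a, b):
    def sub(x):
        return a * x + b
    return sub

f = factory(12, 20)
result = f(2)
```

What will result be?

Step 1: factory(12, 20) captures a = 12, b = 20.
Step 2: f(2) computes 12 * 2 + 20 = 44.
Step 3: result = 44

The answer is 44.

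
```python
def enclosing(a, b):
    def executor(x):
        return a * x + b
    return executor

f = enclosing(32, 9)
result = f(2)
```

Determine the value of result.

Step 1: enclosing(32, 9) captures a = 32, b = 9.
Step 2: f(2) computes 32 * 2 + 9 = 73.
Step 3: result = 73

The answer is 73.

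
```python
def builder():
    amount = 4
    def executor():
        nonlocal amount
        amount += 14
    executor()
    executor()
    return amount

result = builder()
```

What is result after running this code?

Step 1: amount starts at 4.
Step 2: executor() is called 2 times, each adding 14.
Step 3: amount = 4 + 14 * 2 = 32

The answer is 32.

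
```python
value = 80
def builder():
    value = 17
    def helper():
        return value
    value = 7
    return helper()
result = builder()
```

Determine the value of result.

Step 1: builder() sets value = 17, then later value = 7.
Step 2: helper() is called after value is reassigned to 7. Closures capture variables by reference, not by value.
Step 3: result = 7

The answer is 7.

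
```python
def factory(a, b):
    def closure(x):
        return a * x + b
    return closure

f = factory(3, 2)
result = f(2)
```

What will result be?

Step 1: factory(3, 2) captures a = 3, b = 2.
Step 2: f(2) computes 3 * 2 + 2 = 8.
Step 3: result = 8

The answer is 8.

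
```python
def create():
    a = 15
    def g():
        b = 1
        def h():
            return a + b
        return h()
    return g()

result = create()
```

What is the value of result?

Step 1: create() defines a = 15. g() defines b = 1.
Step 2: h() accesses both from enclosing scopes: a = 15, b = 1.
Step 3: result = 15 + 1 = 16

The answer is 16.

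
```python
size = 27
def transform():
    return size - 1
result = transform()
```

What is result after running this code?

Step 1: size = 27 is defined globally.
Step 2: transform() looks up size from global scope = 27, then computes 27 - 1 = 26.
Step 3: result = 26

The answer is 26.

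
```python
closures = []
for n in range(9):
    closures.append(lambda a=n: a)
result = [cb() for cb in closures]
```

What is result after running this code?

Step 1: Default arg a=n captures n at each iteration.
Step 2: Each lambda has its own default: 0, 1, ..., 8.
Step 3: result = [0, 1, 2, 3, 4, 5, 6, 7, 8]

The answer is [0, 1, 2, 3, 4, 5, 6, 7, 8].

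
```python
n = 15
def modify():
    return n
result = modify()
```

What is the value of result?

Step 1: n = 15 is defined in the global scope.
Step 2: modify() looks up n. No local n exists, so Python checks the global scope via LEGB rule and finds n = 15.
Step 3: result = 15

The answer is 15.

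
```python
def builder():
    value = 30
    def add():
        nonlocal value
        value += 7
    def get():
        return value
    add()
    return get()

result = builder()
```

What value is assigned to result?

Step 1: value = 30. add() modifies it via nonlocal, get() reads it.
Step 2: add() makes value = 30 + 7 = 37.
Step 3: get() returns 37. result = 37

The answer is 37.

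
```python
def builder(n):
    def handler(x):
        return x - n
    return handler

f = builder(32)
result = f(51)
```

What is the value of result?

Step 1: builder(32) creates a closure capturing n = 32.
Step 2: f(51) computes 51 - 32 = 19.
Step 3: result = 19

The answer is 19.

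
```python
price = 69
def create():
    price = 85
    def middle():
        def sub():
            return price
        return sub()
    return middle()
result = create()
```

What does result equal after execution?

Step 1: create() defines price = 85. middle() and sub() have no local price.
Step 2: sub() checks local (none), enclosing middle() (none), enclosing create() and finds price = 85.
Step 3: result = 85

The answer is 85.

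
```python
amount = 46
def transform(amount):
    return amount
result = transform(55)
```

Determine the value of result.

Step 1: Global amount = 46.
Step 2: transform(55) takes parameter amount = 55, which shadows the global.
Step 3: result = 55

The answer is 55.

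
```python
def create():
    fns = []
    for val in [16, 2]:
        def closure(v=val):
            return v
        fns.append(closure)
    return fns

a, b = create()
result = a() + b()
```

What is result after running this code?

Step 1: Default argument v=val captures val at each iteration.
Step 2: a() returns 16 (captured at first iteration), b() returns 2 (captured at second).
Step 3: result = 16 + 2 = 18

The answer is 18.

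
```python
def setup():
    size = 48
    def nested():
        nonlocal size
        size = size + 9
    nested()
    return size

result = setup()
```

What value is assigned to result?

Step 1: setup() sets size = 48.
Step 2: nested() uses nonlocal to modify size in setup's scope: size = 48 + 9 = 57.
Step 3: setup() returns the modified size = 57

The answer is 57.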